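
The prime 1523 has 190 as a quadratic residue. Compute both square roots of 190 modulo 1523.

725, 798

Since 1523 ≡ 3 (mod 4), a square root of 190 is 190^((1523+1)/4) = 190^381 mod 1523.
Repeated squaring: 190^2≡1071, 190^4≡222, 190^8≡548, 190^16≡273, 190^32≡1425, 190^64≡466, 190^128≡890, 190^256≡140 (mod 1523).
190^381 = 190^(256+64+32+16+8+4+1) ≡ 798 (mod 1523).
Check: 798² = 636804 ≡ 190 (mod 1523). The two roots are 725 and 798.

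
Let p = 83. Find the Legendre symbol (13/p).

-1

Euler's criterion: (13/83) ≡ 13^41 (mod 83).
13^2 ≡ 3 (mod 83)
13^4 ≡ 9 (mod 83)
13^8 ≡ 81 (mod 83)
13^16 ≡ 4 (mod 83)
13^32 ≡ 16 (mod 83)
13^41 = 13^(32+8+1) ≡ 82 (mod 83).
Result is 82 ≡ −1, so (13/83) = −1.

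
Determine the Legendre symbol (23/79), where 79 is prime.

1

Euler's criterion: (23/79) ≡ 23^39 (mod 79).
23^2 ≡ 55 (mod 79)
23^4 ≡ 23 (mod 79)
23^8 ≡ 55 (mod 79)
23^16 ≡ 23 (mod 79)
23^32 ≡ 55 (mod 79)
23^39 = 23^(32+4+2+1) ≡ 1 (mod 79).
Result is 1, so (23/79) = 1.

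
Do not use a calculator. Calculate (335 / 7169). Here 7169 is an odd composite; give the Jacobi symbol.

Reciprocity: 335 ≡ 3 and 7169 ≡ 1 (mod 4), so (335/7169) = +(7169/335).
Reduce top mod 335: now compute (134/335).
Pull out 2: since 335 ≡ 7 (mod 8), (2/335) = +1.
Reciprocity: 67 ≡ 3 and 335 ≡ 3 (mod 4), so (67/335) = −(335/67).
Reduce top mod 67: now compute (0/67).
Top reduces to 0: gcd > 1, so the symbol is 0.

0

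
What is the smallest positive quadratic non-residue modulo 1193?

3

(2/1193) = +1, so 2 is a residue.
(3/1193) = −1, so 3 is the smallest positive non-residue mod 1193.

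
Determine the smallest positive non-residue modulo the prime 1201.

11

(2/1201) = +1, so 2 is a residue.
(3/1201) = +1, so 3 is a residue.
(4/1201) = +1, so 4 is a residue.
(5/1201) = +1, so 5 is a residue.
(6/1201) = +1, so 6 is a residue.
(7/1201) = +1, so 7 is a residue.
(8/1201) = +1, so 8 is a residue.
(9/1201) = +1, so 9 is a residue.
(10/1201) = +1, so 10 is a residue.
(11/1201) = −1, so 11 is the smallest positive non-residue mod 1201.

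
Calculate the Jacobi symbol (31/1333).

0

Reciprocity: 31 ≡ 3 and 1333 ≡ 1 (mod 4), so (31/1333) = +(1333/31).
Reduce top mod 31: now compute (0/31).
Top reduces to 0: gcd > 1, so the symbol is 0.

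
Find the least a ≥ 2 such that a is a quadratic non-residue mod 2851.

(2/2851) = −1, so 2 is the smallest positive non-residue mod 2851.

2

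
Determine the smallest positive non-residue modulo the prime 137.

(2/137) = +1, so 2 is a residue.
(3/137) = −1, so 3 is the smallest positive non-residue mod 137.

3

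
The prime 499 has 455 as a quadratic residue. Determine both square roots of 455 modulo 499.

Since 499 ≡ 3 (mod 4), a square root of 455 is 455^((499+1)/4) = 455^125 mod 499.
Repeated squaring: 455^2≡439, 455^4≡107, 455^8≡471, 455^16≡285, 455^32≡387, 455^64≡69 (mod 499).
455^125 = 455^(64+32+16+8+4+1) ≡ 346 (mod 499).
Check: 346² = 119716 ≡ 455 (mod 499). The two roots are 153 and 346.

153, 346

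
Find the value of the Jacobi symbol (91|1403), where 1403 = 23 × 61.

1

Reciprocity: 91 ≡ 3 and 1403 ≡ 3 (mod 4), so (91/1403) = −(1403/91).
Reduce top mod 91: now compute (38/91).
Pull out 2: since 91 ≡ 3 (mod 8), (2/91) = -1.
Reciprocity: 19 ≡ 3 and 91 ≡ 3 (mod 4), so (19/91) = −(91/19).
Reduce top mod 19: now compute (15/19).
Reciprocity: 15 ≡ 3 and 19 ≡ 3 (mod 4), so (15/19) = −(19/15).
Reduce top mod 15: now compute (4/15).
Pull out 2^2: since 15 ≡ 7 (mod 8), (2/15) = +1, so (2/15)^2 = +1.
Reached (1/15) = 1. Collecting the sign flips along the way, the symbol is +1.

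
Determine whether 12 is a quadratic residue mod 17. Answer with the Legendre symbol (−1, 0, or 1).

-1

Euler's criterion: (12/17) ≡ 12^8 (mod 17).
12^2 ≡ 8 (mod 17)
12^4 ≡ 13 (mod 17)
12^8 ≡ 16 (mod 17)
12^8 = 12^(8) ≡ 16 (mod 17).
Result is 16 ≡ −1, so (12/17) = −1.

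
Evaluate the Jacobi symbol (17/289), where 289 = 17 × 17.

Reciprocity: 17 ≡ 1 and 289 ≡ 1 (mod 4), so (17/289) = +(289/17).
Reduce top mod 17: now compute (0/17).
Top reduces to 0: gcd > 1, so the symbol is 0.

0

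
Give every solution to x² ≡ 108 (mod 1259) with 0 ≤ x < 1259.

Since 1259 ≡ 3 (mod 4), a square root of 108 is 108^((1259+1)/4) = 108^315 mod 1259.
Repeated squaring: 108^2≡333, 108^4≡97, 108^8≡596, 108^16≡178, 108^32≡209, 108^64≡875, 108^128≡153, 108^256≡747 (mod 1259).
108^315 = 108^(256+32+16+8+2+1) ≡ 362 (mod 1259).
Check: 362² = 131044 ≡ 108 (mod 1259). The two roots are 362 and 897.

362, 897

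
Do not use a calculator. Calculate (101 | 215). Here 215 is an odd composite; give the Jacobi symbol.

1

Reciprocity: 101 ≡ 1 and 215 ≡ 3 (mod 4), so (101/215) = +(215/101).
Reduce top mod 101: now compute (13/101).
Reciprocity: 13 ≡ 1 and 101 ≡ 1 (mod 4), so (13/101) = +(101/13).
Reduce top mod 13: now compute (10/13).
Pull out 2: since 13 ≡ 5 (mod 8), (2/13) = -1.
Reciprocity: 5 ≡ 1 and 13 ≡ 1 (mod 4), so (5/13) = +(13/5).
Reduce top mod 5: now compute (3/5).
Reciprocity: 3 ≡ 3 and 5 ≡ 1 (mod 4), so (3/5) = +(5/3).
Reduce top mod 3: now compute (2/3).
Pull out 2: since 3 ≡ 3 (mod 8), (2/3) = -1.
Reached (1/3) = 1. Collecting the sign flips along the way, the symbol is +1.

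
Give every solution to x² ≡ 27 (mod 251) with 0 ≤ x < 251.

Since 251 ≡ 3 (mod 4), a square root of 27 is 27^((251+1)/4) = 27^63 mod 251.
Repeated squaring: 27^2≡227, 27^4≡74, 27^8≡205, 27^16≡108, 27^32≡118 (mod 251).
27^63 = 27^(32+16+8+4+2+1) ≡ 23 (mod 251).
Check: 23² = 529 ≡ 27 (mod 251). The two roots are 23 and 228.

23, 228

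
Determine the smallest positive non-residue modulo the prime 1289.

(2/1289) = +1, so 2 is a residue.
(3/1289) = −1, so 3 is the smallest positive non-residue mod 1289.

3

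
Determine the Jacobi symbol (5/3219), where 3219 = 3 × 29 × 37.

Reciprocity: 5 ≡ 1 and 3219 ≡ 3 (mod 4), so (5/3219) = +(3219/5).
Reduce top mod 5: now compute (4/5).
Pull out 2^2: since 5 ≡ 5 (mod 8), (2/5) = -1, so (2/5)^2 = +1.
Reached (1/5) = 1. Collecting the sign flips along the way, the symbol is +1.

1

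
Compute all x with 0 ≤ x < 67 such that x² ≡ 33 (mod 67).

Since 67 ≡ 3 (mod 4), a square root of 33 is 33^((67+1)/4) = 33^17 mod 67.
Repeated squaring: 33^2≡17, 33^4≡21, 33^8≡39, 33^16≡47 (mod 67).
33^17 = 33^(16+1) ≡ 10 (mod 67).
Check: 10² = 100 ≡ 33 (mod 67). The two roots are 10 and 57.

10, 57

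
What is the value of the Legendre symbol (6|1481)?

Pull out 2: since 1481 ≡ 1 (mod 8), (2/1481) = +1.
Reciprocity: 3 ≡ 3 and 1481 ≡ 1 (mod 4), so (3/1481) = +(1481/3).
Reduce top mod 3: now compute (2/3).
Pull out 2: since 3 ≡ 3 (mod 8), (2/3) = -1.
Reached (1/3) = 1. Collecting the sign flips along the way, the symbol is -1.

-1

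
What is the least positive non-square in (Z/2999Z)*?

(2/2999) = +1, so 2 is a residue.
(3/2999) = +1, so 3 is a residue.
(4/2999) = +1, so 4 is a residue.
(5/2999) = +1, so 5 is a residue.
(6/2999) = +1, so 6 is a residue.
(7/2999) = +1, so 7 is a residue.
(8/2999) = +1, so 8 is a residue.
(9/2999) = +1, so 9 is a residue.
(10/2999) = +1, so 10 is a residue.
(11/2999) = +1, so 11 is a residue.
(12/2999) = +1, so 12 is a residue.
(13/2999) = +1, so 13 is a residue.
(14/2999) = +1, so 14 is a residue.
(15/2999) = +1, so 15 is a residue.
(16/2999) = +1, so 16 is a residue.
(17/2999) = −1, so 17 is the smallest positive non-residue mod 2999.

17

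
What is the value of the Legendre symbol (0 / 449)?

Top reduces to 0: gcd > 1, so the symbol is 0.

0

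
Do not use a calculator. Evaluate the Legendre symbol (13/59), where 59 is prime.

-1

Euler's criterion: (13/59) ≡ 13^29 (mod 59).
13^2 ≡ 51 (mod 59)
13^4 ≡ 5 (mod 59)
13^8 ≡ 25 (mod 59)
13^16 ≡ 35 (mod 59)
13^29 = 13^(16+8+4+1) ≡ 58 (mod 59).
Result is 58 ≡ −1, so (13/59) = −1.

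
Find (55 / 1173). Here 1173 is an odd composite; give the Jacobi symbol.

1

Reciprocity: 55 ≡ 3 and 1173 ≡ 1 (mod 4), so (55/1173) = +(1173/55).
Reduce top mod 55: now compute (18/55).
Pull out 2: since 55 ≡ 7 (mod 8), (2/55) = +1.
Reciprocity: 9 ≡ 1 and 55 ≡ 3 (mod 4), so (9/55) = +(55/9).
Reduce top mod 9: now compute (1/9).
Reached (1/9) = 1. Collecting the sign flips along the way, the symbol is +1.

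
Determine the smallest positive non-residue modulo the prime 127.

3

(2/127) = +1, so 2 is a residue.
(3/127) = −1, so 3 is the smallest positive non-residue mod 127.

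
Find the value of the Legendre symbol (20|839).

Pull out 2^2: since 839 ≡ 7 (mod 8), (2/839) = +1, so (2/839)^2 = +1.
Reciprocity: 5 ≡ 1 and 839 ≡ 3 (mod 4), so (5/839) = +(839/5).
Reduce top mod 5: now compute (4/5).
Pull out 2^2: since 5 ≡ 5 (mod 8), (2/5) = -1, so (2/5)^2 = +1.
Reached (1/5) = 1. Collecting the sign flips along the way, the symbol is +1.

1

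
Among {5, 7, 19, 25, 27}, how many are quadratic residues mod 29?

(5/29) = +1 → QR.
(7/29) = +1 → QR.
(19/29) = -1 → non-residue.
(25/29) = +1 → QR.
(27/29) = -1 → non-residue.
Total quadratic residues among the 5: 3.

3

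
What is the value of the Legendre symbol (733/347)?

1

First reduce: 733 ≡ 39 (mod 347).
Reciprocity: 39 ≡ 3 and 347 ≡ 3 (mod 4), so (39/347) = −(347/39).
Reduce top mod 39: now compute (35/39).
Reciprocity: 35 ≡ 3 and 39 ≡ 3 (mod 4), so (35/39) = −(39/35).
Reduce top mod 35: now compute (4/35).
Pull out 2^2: since 35 ≡ 3 (mod 8), (2/35) = -1, so (2/35)^2 = +1.
Reached (1/35) = 1. Collecting the sign flips along the way, the symbol is +1.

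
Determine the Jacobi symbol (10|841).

Pull out 2: since 841 ≡ 1 (mod 8), (2/841) = +1.
Reciprocity: 5 ≡ 1 and 841 ≡ 1 (mod 4), so (5/841) = +(841/5).
Reduce top mod 5: now compute (1/5).
Reached (1/5) = 1. Collecting the sign flips along the way, the symbol is +1.

1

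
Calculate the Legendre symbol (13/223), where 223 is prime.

-1

Reciprocity: 13 ≡ 1 and 223 ≡ 3 (mod 4), so (13/223) = +(223/13).
Reduce top mod 13: now compute (2/13).
Pull out 2: since 13 ≡ 5 (mod 8), (2/13) = -1.
Reached (1/13) = 1. Collecting the sign flips along the way, the symbol is -1.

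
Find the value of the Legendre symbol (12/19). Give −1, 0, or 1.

Pull out 2^2: since 19 ≡ 3 (mod 8), (2/19) = -1, so (2/19)^2 = +1.
Reciprocity: 3 ≡ 3 and 19 ≡ 3 (mod 4), so (3/19) = −(19/3).
Reduce top mod 3: now compute (1/3).
Reached (1/3) = 1. Collecting the sign flips along the way, the symbol is -1.

-1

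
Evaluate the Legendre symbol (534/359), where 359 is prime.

First reduce: 534 ≡ 175 (mod 359).
Reciprocity: 175 ≡ 3 and 359 ≡ 3 (mod 4), so (175/359) = −(359/175).
Reduce top mod 175: now compute (9/175).
Reciprocity: 9 ≡ 1 and 175 ≡ 3 (mod 4), so (9/175) = +(175/9).
Reduce top mod 9: now compute (4/9).
Pull out 2^2: since 9 ≡ 1 (mod 8), (2/9) = +1, so (2/9)^2 = +1.
Reached (1/9) = 1. Collecting the sign flips along the way, the symbol is -1.

-1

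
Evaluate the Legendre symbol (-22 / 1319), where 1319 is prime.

First reduce: -22 ≡ 1297 (mod 1319).
Reciprocity: 1297 ≡ 1 and 1319 ≡ 3 (mod 4), so (1297/1319) = +(1319/1297).
Reduce top mod 1297: now compute (22/1297).
Pull out 2: since 1297 ≡ 1 (mod 8), (2/1297) = +1.
Reciprocity: 11 ≡ 3 and 1297 ≡ 1 (mod 4), so (11/1297) = +(1297/11).
Reduce top mod 11: now compute (10/11).
Pull out 2: since 11 ≡ 3 (mod 8), (2/11) = -1.
Reciprocity: 5 ≡ 1 and 11 ≡ 3 (mod 4), so (5/11) = +(11/5).
Reduce top mod 5: now compute (1/5).
Reached (1/5) = 1. Collecting the sign flips along the way, the symbol is -1.

-1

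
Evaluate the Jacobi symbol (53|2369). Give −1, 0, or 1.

1

Reciprocity: 53 ≡ 1 and 2369 ≡ 1 (mod 4), so (53/2369) = +(2369/53).
Reduce top mod 53: now compute (37/53).
Reciprocity: 37 ≡ 1 and 53 ≡ 1 (mod 4), so (37/53) = +(53/37).
Reduce top mod 37: now compute (16/37).
Pull out 2^4: since 37 ≡ 5 (mod 8), (2/37) = -1, so (2/37)^4 = +1.
Reached (1/37) = 1. Collecting the sign flips along the way, the symbol is +1.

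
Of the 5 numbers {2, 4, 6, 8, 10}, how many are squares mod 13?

2

(2/13) = -1 → non-residue.
(4/13) = +1 → QR.
(6/13) = -1 → non-residue.
(8/13) = -1 → non-residue.
(10/13) = +1 → QR.
Total quadratic residues among the 5: 2.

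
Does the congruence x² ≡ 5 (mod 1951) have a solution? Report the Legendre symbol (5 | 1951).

Reciprocity: 5 ≡ 1 and 1951 ≡ 3 (mod 4), so (5/1951) = +(1951/5).
Reduce top mod 5: now compute (1/5).
Reached (1/5) = 1. Collecting the sign flips along the way, the symbol is +1.

1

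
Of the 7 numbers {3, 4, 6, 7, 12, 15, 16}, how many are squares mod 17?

3

(3/17) = -1 → non-residue.
(4/17) = +1 → QR.
(6/17) = -1 → non-residue.
(7/17) = -1 → non-residue.
(12/17) = -1 → non-residue.
(15/17) = +1 → QR.
(16/17) = +1 → QR.
Total quadratic residues among the 7: 3.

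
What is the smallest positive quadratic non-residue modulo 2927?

5

(2/2927) = +1, so 2 is a residue.
(3/2927) = +1, so 3 is a residue.
(4/2927) = +1, so 4 is a residue.
(5/2927) = −1, so 5 is the smallest positive non-residue mod 2927.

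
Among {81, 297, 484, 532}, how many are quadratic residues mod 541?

3

(81/541) = +1 → QR.
(297/541) = -1 → non-residue.
(484/541) = +1 → QR.
(532/541) = +1 → QR.
Total quadratic residues among the 4: 3.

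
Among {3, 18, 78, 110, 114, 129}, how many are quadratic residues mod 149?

(3/149) = -1 → non-residue.
(18/149) = -1 → non-residue.
(78/149) = -1 → non-residue.
(110/149) = +1 → QR.
(114/149) = +1 → QR.
(129/149) = +1 → QR.
Total quadratic residues among the 6: 3.

3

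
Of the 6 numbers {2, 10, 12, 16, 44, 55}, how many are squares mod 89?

5

(2/89) = +1 → QR.
(10/89) = +1 → QR.
(12/89) = -1 → non-residue.
(16/89) = +1 → QR.
(44/89) = +1 → QR.
(55/89) = +1 → QR.
Total quadratic residues among the 6: 5.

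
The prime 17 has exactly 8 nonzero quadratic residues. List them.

Square k = 1,…,8 (k and 17−k give the same square):
1²=1, 2²=4, 3²=9, 4²=16, 5²≡8, 6²≡2, 7²≡15, 8²≡13 (mod 17).
So the quadratic residues mod 17 are {1, 2, 4, 8, 9, 13, 15, 16}.

1, 2, 4, 8, 9, 13, 15, 16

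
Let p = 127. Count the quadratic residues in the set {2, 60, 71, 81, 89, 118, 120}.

(2/127) = +1 → QR.
(60/127) = +1 → QR.
(71/127) = +1 → QR.
(81/127) = +1 → QR.
(89/127) = -1 → non-residue.
(118/127) = -1 → non-residue.
(120/127) = +1 → QR.
Total quadratic residues among the 7: 5.

5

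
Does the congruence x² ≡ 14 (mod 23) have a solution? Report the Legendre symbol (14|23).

Pull out 2: since 23 ≡ 7 (mod 8), (2/23) = +1.
Reciprocity: 7 ≡ 3 and 23 ≡ 3 (mod 4), so (7/23) = −(23/7).
Reduce top mod 7: now compute (2/7).
Pull out 2: since 7 ≡ 7 (mod 8), (2/7) = +1.
Reached (1/7) = 1. Collecting the sign flips along the way, the symbol is -1.

-1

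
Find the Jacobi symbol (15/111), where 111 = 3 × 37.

0

Reciprocity: 15 ≡ 3 and 111 ≡ 3 (mod 4), so (15/111) = −(111/15).
Reduce top mod 15: now compute (6/15).
Pull out 2: since 15 ≡ 7 (mod 8), (2/15) = +1.
Reciprocity: 3 ≡ 3 and 15 ≡ 3 (mod 4), so (3/15) = −(15/3).
Reduce top mod 3: now compute (0/3).
Top reduces to 0: gcd > 1, so the symbol is 0.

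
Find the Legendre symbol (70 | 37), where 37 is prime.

1

First reduce: 70 ≡ 33 (mod 37).
Reciprocity: 33 ≡ 1 and 37 ≡ 1 (mod 4), so (33/37) = +(37/33).
Reduce top mod 33: now compute (4/33).
Pull out 2^2: since 33 ≡ 1 (mod 8), (2/33) = +1, so (2/33)^2 = +1.
Reached (1/33) = 1. Collecting the sign flips along the way, the symbol is +1.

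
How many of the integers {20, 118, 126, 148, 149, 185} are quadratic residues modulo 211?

(20/211) = +1 → QR.
(118/211) = -1 → non-residue.
(126/211) = +1 → QR.
(148/211) = +1 → QR.
(149/211) = -1 → non-residue.
(185/211) = +1 → QR.
Total quadratic residues among the 6: 4.

4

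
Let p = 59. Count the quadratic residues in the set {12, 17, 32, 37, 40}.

(12/59) = +1 → QR.
(17/59) = +1 → QR.
(32/59) = -1 → non-residue.
(37/59) = -1 → non-residue.
(40/59) = -1 → non-residue.
Total quadratic residues among the 5: 2.

2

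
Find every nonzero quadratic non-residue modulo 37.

Square k = 1,…,18 (k and 37−k give the same square):
1²=1, 2²=4, 3²=9, 4²=16, 5²=25, 6²=36, 7²≡12, 8²≡27, 9²≡7, 10²≡26, 11²≡10, 12²≡33, 13²≡21, 14²≡11, 15²≡3, 16²≡34, 17²≡30, 18²≡28 (mod 37).
The residues are {1, 3, 4, 7, 9, 10, 11, 12, 16, 21, 25, 26, 27, 28, 30, 33, 34, 36}; the non-residues are the remaining 18 nonzero classes.

2, 5, 6, 8, 13, 14, 15, 17, 18, 19, 20, 22, 23, 24, 29, 31, 32, 35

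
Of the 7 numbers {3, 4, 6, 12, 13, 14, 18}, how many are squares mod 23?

(3/23) = +1 → QR.
(4/23) = +1 → QR.
(6/23) = +1 → QR.
(12/23) = +1 → QR.
(13/23) = +1 → QR.
(14/23) = -1 → non-residue.
(18/23) = +1 → QR.
Total quadratic residues among the 7: 6.

6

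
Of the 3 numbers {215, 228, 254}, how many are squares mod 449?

2

(215/449) = -1 → non-residue.
(228/449) = +1 → QR.
(254/449) = +1 → QR.
Total quadratic residues among the 3: 2.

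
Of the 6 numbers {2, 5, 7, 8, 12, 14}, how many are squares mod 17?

2

(2/17) = +1 → QR.
(5/17) = -1 → non-residue.
(7/17) = -1 → non-residue.
(8/17) = +1 → QR.
(12/17) = -1 → non-residue.
(14/17) = -1 → non-residue.
Total quadratic residues among the 6: 2.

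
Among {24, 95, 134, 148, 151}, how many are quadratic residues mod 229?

4

(24/229) = -1 → non-residue.
(95/229) = +1 → QR.
(134/229) = +1 → QR.
(148/229) = +1 → QR.
(151/229) = +1 → QR.
Total quadratic residues among the 5: 4.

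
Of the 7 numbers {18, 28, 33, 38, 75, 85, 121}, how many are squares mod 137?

(18/137) = +1 → QR.
(28/137) = +1 → QR.
(33/137) = -1 → non-residue.
(38/137) = +1 → QR.
(75/137) = -1 → non-residue.
(85/137) = -1 → non-residue.
(121/137) = +1 → QR.
Total quadratic residues among the 7: 4.

4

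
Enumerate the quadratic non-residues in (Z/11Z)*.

Square k = 1,…,5 (k and 11−k give the same square):
1²=1, 2²=4, 3²=9, 4²≡5, 5²≡3 (mod 11).
The residues are {1, 3, 4, 5, 9}; the non-residues are the remaining 5 nonzero classes.

2 6 7 8 10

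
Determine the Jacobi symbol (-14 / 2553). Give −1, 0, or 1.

First reduce: -14 ≡ 2539 (mod 2553).
Reciprocity: 2539 ≡ 3 and 2553 ≡ 1 (mod 4), so (2539/2553) = +(2553/2539).
Reduce top mod 2539: now compute (14/2539).
Pull out 2: since 2539 ≡ 3 (mod 8), (2/2539) = -1.
Reciprocity: 7 ≡ 3 and 2539 ≡ 3 (mod 4), so (7/2539) = −(2539/7).
Reduce top mod 7: now compute (5/7).
Reciprocity: 5 ≡ 1 and 7 ≡ 3 (mod 4), so (5/7) = +(7/5).
Reduce top mod 5: now compute (2/5).
Pull out 2: since 5 ≡ 5 (mod 8), (2/5) = -1.
Reached (1/5) = 1. Collecting the sign flips along the way, the symbol is -1.

-1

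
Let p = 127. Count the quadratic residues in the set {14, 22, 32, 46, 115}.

3

(14/127) = -1 → non-residue.
(22/127) = +1 → QR.
(32/127) = +1 → QR.
(46/127) = -1 → non-residue.
(115/127) = +1 → QR.
Total quadratic residues among the 5: 3.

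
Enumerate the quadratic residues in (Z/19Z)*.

Square k = 1,…,9 (k and 19−k give the same square):
1²=1, 2²=4, 3²=9, 4²=16, 5²≡6, 6²≡17, 7²≡11, 8²≡7, 9²≡5 (mod 19).
So the quadratic residues mod 19 are {1, 4, 5, 6, 7, 9, 11, 16, 17}.

1, 4, 5, 6, 7, 9, 11, 16, 17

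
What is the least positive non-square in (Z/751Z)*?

(2/751) = +1, so 2 is a residue.
(3/751) = −1, so 3 is the smallest positive non-residue mod 751.

3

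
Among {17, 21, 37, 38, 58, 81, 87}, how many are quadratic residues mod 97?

(17/97) = -1 → non-residue.
(21/97) = -1 → non-residue.
(37/97) = -1 → non-residue.
(38/97) = -1 → non-residue.
(58/97) = -1 → non-residue.
(81/97) = +1 → QR.
(87/97) = -1 → non-residue.
Total quadratic residues among the 7: 1.

1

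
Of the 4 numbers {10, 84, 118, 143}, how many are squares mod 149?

(10/149) = -1 → non-residue.
(84/149) = -1 → non-residue.
(118/149) = +1 → QR.
(143/149) = +1 → QR.
Total quadratic residues among the 4: 2.

2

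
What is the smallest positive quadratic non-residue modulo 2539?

(2/2539) = −1, so 2 is the smallest positive non-residue mod 2539.

2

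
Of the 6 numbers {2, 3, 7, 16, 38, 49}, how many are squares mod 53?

(2/53) = -1 → non-residue.
(3/53) = -1 → non-residue.
(7/53) = +1 → QR.
(16/53) = +1 → QR.
(38/53) = +1 → QR.
(49/53) = +1 → QR.
Total quadratic residues among the 6: 4.

4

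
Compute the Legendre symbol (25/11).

First reduce: 25 ≡ 3 (mod 11).
Reciprocity: 3 ≡ 3 and 11 ≡ 3 (mod 4), so (3/11) = −(11/3).
Reduce top mod 3: now compute (2/3).
Pull out 2: since 3 ≡ 3 (mod 8), (2/3) = -1.
Reached (1/3) = 1. Collecting the sign flips along the way, the symbol is +1.

1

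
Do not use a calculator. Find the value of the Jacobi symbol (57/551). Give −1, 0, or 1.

0

Reciprocity: 57 ≡ 1 and 551 ≡ 3 (mod 4), so (57/551) = +(551/57).
Reduce top mod 57: now compute (38/57).
Pull out 2: since 57 ≡ 1 (mod 8), (2/57) = +1.
Reciprocity: 19 ≡ 3 and 57 ≡ 1 (mod 4), so (19/57) = +(57/19).
Reduce top mod 19: now compute (0/19).
Top reduces to 0: gcd > 1, so the symbol is 0.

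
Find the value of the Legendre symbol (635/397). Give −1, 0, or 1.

-1

First reduce: 635 ≡ 238 (mod 397).
Pull out 2: since 397 ≡ 5 (mod 8), (2/397) = -1.
Reciprocity: 119 ≡ 3 and 397 ≡ 1 (mod 4), so (119/397) = +(397/119).
Reduce top mod 119: now compute (40/119).
Pull out 2^3: since 119 ≡ 7 (mod 8), (2/119) = +1, so (2/119)^3 = +1.
Reciprocity: 5 ≡ 1 and 119 ≡ 3 (mod 4), so (5/119) = +(119/5).
Reduce top mod 5: now compute (4/5).
Pull out 2^2: since 5 ≡ 5 (mod 8), (2/5) = -1, so (2/5)^2 = +1.
Reached (1/5) = 1. Collecting the sign flips along the way, the symbol is -1.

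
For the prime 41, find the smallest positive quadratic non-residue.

3

(2/41) = +1, so 2 is a residue.
(3/41) = −1, so 3 is the smallest positive non-residue mod 41.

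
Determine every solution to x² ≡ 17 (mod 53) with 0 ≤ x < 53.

53 ≡ 1 (mod 4), so we find a root by search.
Trying successive values, 21² = 441 ≡ 17 (mod 53). The other root is 53 − 21 = 32.

21, 32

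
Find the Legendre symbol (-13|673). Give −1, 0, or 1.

1

Euler's criterion: (-13/673) ≡ 660^336 (mod 673).
660^2 ≡ 169 (mod 673)
660^4 ≡ 295 (mod 673)
660^8 ≡ 208 (mod 673)
660^16 ≡ 192 (mod 673)
660^32 ≡ 522 (mod 673)
660^64 ≡ 592 (mod 673)
660^128 ≡ 504 (mod 673)
660^256 ≡ 295 (mod 673)
660^336 = 660^(256+64+16) ≡ 1 (mod 673).
Result is 1, so (-13/673) = 1.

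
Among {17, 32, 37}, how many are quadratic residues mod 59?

(17/59) = +1 → QR.
(32/59) = -1 → non-residue.
(37/59) = -1 → non-residue.
Total quadratic residues among the 3: 1.

1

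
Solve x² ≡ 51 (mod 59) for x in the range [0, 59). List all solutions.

Since 59 ≡ 3 (mod 4), a square root of 51 is 51^((59+1)/4) = 51^15 mod 59.
Repeated squaring: 51^2≡5, 51^4≡25, 51^8≡35 (mod 59).
51^15 = 51^(8+4+2+1) ≡ 46 (mod 59).
Check: 46² = 2116 ≡ 51 (mod 59). The two roots are 13 and 46.

13, 46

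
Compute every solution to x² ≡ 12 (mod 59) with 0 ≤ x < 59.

22, 37

Since 59 ≡ 3 (mod 4), a square root of 12 is 12^((59+1)/4) = 12^15 mod 59.
Repeated squaring: 12^2≡26, 12^4≡27, 12^8≡21 (mod 59).
12^15 = 12^(8+4+2+1) ≡ 22 (mod 59).
Check: 22² = 484 ≡ 12 (mod 59). The two roots are 22 and 37.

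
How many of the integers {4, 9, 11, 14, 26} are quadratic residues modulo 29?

2

(4/29) = +1 → QR.
(9/29) = +1 → QR.
(11/29) = -1 → non-residue.
(14/29) = -1 → non-residue.
(26/29) = -1 → non-residue.
Total quadratic residues among the 5: 2.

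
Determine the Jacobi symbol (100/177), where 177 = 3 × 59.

Pull out 2^2: since 177 ≡ 1 (mod 8), (2/177) = +1, so (2/177)^2 = +1.
Reciprocity: 25 ≡ 1 and 177 ≡ 1 (mod 4), so (25/177) = +(177/25).
Reduce top mod 25: now compute (2/25).
Pull out 2: since 25 ≡ 1 (mod 8), (2/25) = +1.
Reached (1/25) = 1. Collecting the sign flips along the way, the symbol is +1.

1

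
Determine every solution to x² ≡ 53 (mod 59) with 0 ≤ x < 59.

17, 42

Since 59 ≡ 3 (mod 4), a square root of 53 is 53^((59+1)/4) = 53^15 mod 59.
Repeated squaring: 53^2≡36, 53^4≡57, 53^8≡4 (mod 59).
53^15 = 53^(8+4+2+1) ≡ 17 (mod 59).
Check: 17² = 289 ≡ 53 (mod 59). The two roots are 17 and 42.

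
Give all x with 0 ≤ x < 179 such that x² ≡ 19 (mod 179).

Since 179 ≡ 3 (mod 4), a square root of 19 is 19^((179+1)/4) = 19^45 mod 179.
Repeated squaring: 19^2≡3, 19^4≡9, 19^8≡81, 19^16≡117, 19^32≡85 (mod 179).
19^45 = 19^(32+8+4+1) ≡ 52 (mod 179).
Check: 52² = 2704 ≡ 19 (mod 179). The two roots are 52 and 127.

52, 127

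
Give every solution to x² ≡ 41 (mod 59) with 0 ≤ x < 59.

Since 59 ≡ 3 (mod 4), a square root of 41 is 41^((59+1)/4) = 41^15 mod 59.
Repeated squaring: 41^2≡29, 41^4≡15, 41^8≡48 (mod 59).
41^15 = 41^(8+4+2+1) ≡ 49 (mod 59).
Check: 49² = 2401 ≡ 41 (mod 59). The two roots are 10 and 49.

10, 49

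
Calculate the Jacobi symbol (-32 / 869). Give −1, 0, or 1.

-1

First reduce: -32 ≡ 837 (mod 869).
Reciprocity: 837 ≡ 1 and 869 ≡ 1 (mod 4), so (837/869) = +(869/837).
Reduce top mod 837: now compute (32/837).
Pull out 2^5: since 837 ≡ 5 (mod 8), (2/837) = -1, so (2/837)^5 = -1.
Reached (1/837) = 1. Collecting the sign flips along the way, the symbol is -1.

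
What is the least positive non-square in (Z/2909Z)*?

2

(2/2909) = −1, so 2 is the smallest positive non-residue mod 2909.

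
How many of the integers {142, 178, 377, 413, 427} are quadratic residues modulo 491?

(142/491) = -1 → non-residue.
(178/491) = +1 → QR.
(377/491) = -1 → non-residue.
(413/491) = +1 → QR.
(427/491) = -1 → non-residue.
Total quadratic residues among the 5: 2.

2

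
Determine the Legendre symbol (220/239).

Euler's criterion: (220/239) ≡ 220^119 (mod 239).
220^2 ≡ 122 (mod 239)
220^4 ≡ 66 (mod 239)
220^8 ≡ 54 (mod 239)
220^16 ≡ 48 (mod 239)
220^32 ≡ 153 (mod 239)
220^64 ≡ 226 (mod 239)
220^119 = 220^(64+32+16+4+2+1) ≡ 1 (mod 239).
Result is 1, so (220/239) = 1.

1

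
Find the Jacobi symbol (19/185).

-1

Reciprocity: 19 ≡ 3 and 185 ≡ 1 (mod 4), so (19/185) = +(185/19).
Reduce top mod 19: now compute (14/19).
Pull out 2: since 19 ≡ 3 (mod 8), (2/19) = -1.
Reciprocity: 7 ≡ 3 and 19 ≡ 3 (mod 4), so (7/19) = −(19/7).
Reduce top mod 7: now compute (5/7).
Reciprocity: 5 ≡ 1 and 7 ≡ 3 (mod 4), so (5/7) = +(7/5).
Reduce top mod 5: now compute (2/5).
Pull out 2: since 5 ≡ 5 (mod 8), (2/5) = -1.
Reached (1/5) = 1. Collecting the sign flips along the way, the symbol is -1.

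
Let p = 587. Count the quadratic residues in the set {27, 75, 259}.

2

(27/587) = +1 → QR.
(75/587) = +1 → QR.
(259/587) = -1 → non-residue.
Total quadratic residues among the 3: 2.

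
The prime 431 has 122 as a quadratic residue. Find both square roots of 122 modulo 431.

98, 333

Since 431 ≡ 3 (mod 4), a square root of 122 is 122^((431+1)/4) = 122^108 mod 431.
Repeated squaring: 122^2≡230, 122^4≡318, 122^8≡270, 122^16≡61, 122^32≡273, 122^64≡397 (mod 431).
122^108 = 122^(64+32+8+4) ≡ 98 (mod 431).
Check: 98² = 9604 ≡ 122 (mod 431). The two roots are 98 and 333.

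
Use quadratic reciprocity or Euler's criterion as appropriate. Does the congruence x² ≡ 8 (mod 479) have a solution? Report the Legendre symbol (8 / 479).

1

Pull out 2^3: since 479 ≡ 7 (mod 8), (2/479) = +1, so (2/479)^3 = +1.
Reached (1/479) = 1. Collecting the sign flips along the way, the symbol is +1.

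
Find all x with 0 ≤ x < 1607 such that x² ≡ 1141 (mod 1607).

Since 1607 ≡ 3 (mod 4), a square root of 1141 is 1141^((1607+1)/4) = 1141^402 mod 1607.
Repeated squaring: 1141^2≡211, 1141^4≡1132, 1141^8≡645, 1141^16≡1419, 1141^32≡1597, 1141^64≡100, 1141^128≡358, 1141^256≡1211 (mod 1607).
1141^402 = 1141^(256+128+16+2) ≡ 1520 (mod 1607).
Check: 1520² = 2310400 ≡ 1141 (mod 1607). The two roots are 87 and 1520.

87, 1520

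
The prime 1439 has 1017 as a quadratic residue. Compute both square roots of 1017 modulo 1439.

278, 1161

Since 1439 ≡ 3 (mod 4), a square root of 1017 is 1017^((1439+1)/4) = 1017^360 mod 1439.
Repeated squaring: 1017^2≡1087, 1017^4≡150, 1017^8≡915, 1017^16≡1166, 1017^32≡1140, 1017^64≡183, 1017^128≡392, 1017^256≡1130 (mod 1439).
1017^360 = 1017^(256+64+32+8) ≡ 1161 (mod 1439).
Check: 1161² = 1347921 ≡ 1017 (mod 1439). The two roots are 278 and 1161.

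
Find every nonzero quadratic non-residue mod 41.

Square k = 1,…,20 (k and 41−k give the same square):
1²=1, 2²=4, 3²=9, 4²=16, 5²=25, 6²=36, 7²≡8, 8²≡23, 9²≡40, 10²≡18, 11²≡39, 12²≡21, 13²≡5, 14²≡32, 15²≡20, 16²≡10, 17²≡2, 18²≡37, 19²≡33, 20²≡31 (mod 41).
The residues are {1, 2, 4, 5, 8, 9, 10, 16, 18, 20, 21, 23, 25, 31, 32, 33, 36, 37, 39, 40}; the non-residues are the remaining 20 nonzero classes.

3 6 7 11 12 13 14 15 17 19 22 24 26 27 28 29 30 34 35 38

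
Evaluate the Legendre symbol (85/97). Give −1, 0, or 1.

1

Reciprocity: 85 ≡ 1 and 97 ≡ 1 (mod 4), so (85/97) = +(97/85).
Reduce top mod 85: now compute (12/85).
Pull out 2^2: since 85 ≡ 5 (mod 8), (2/85) = -1, so (2/85)^2 = +1.
Reciprocity: 3 ≡ 3 and 85 ≡ 1 (mod 4), so (3/85) = +(85/3).
Reduce top mod 3: now compute (1/3).
Reached (1/3) = 1. Collecting the sign flips along the way, the symbol is +1.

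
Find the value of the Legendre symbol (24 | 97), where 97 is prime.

Pull out 2^3: since 97 ≡ 1 (mod 8), (2/97) = +1, so (2/97)^3 = +1.
Reciprocity: 3 ≡ 3 and 97 ≡ 1 (mod 4), so (3/97) = +(97/3).
Reduce top mod 3: now compute (1/3).
Reached (1/3) = 1. Collecting the sign flips along the way, the symbol is +1.

1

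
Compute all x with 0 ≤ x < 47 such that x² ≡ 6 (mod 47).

10, 37

Since 47 ≡ 3 (mod 4), a square root of 6 is 6^((47+1)/4) = 6^12 mod 47.
Repeated squaring: 6^2≡36, 6^4≡27, 6^8≡24 (mod 47).
6^12 = 6^(8+4) ≡ 37 (mod 47).
Check: 37² = 1369 ≡ 6 (mod 47). The two roots are 10 and 37.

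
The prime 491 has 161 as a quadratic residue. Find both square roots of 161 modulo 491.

Since 491 ≡ 3 (mod 4), a square root of 161 is 161^((491+1)/4) = 161^123 mod 491.
Repeated squaring: 161^2≡389, 161^4≡93, 161^8≡302, 161^16≡369, 161^32≡154, 161^64≡148 (mod 491).
161^123 = 161^(64+32+16+8+2+1) ≡ 371 (mod 491).
Check: 371² = 137641 ≡ 161 (mod 491). The two roots are 120 and 371.

120, 371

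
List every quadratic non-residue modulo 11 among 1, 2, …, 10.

2, 6, 7, 8, 10

Square k = 1,…,5 (k and 11−k give the same square):
1²=1, 2²=4, 3²=9, 4²≡5, 5²≡3 (mod 11).
The residues are {1, 3, 4, 5, 9}; the non-residues are the remaining 5 nonzero classes.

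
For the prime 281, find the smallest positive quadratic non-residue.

3

(2/281) = +1, so 2 is a residue.
(3/281) = −1, so 3 is the smallest positive non-residue mod 281.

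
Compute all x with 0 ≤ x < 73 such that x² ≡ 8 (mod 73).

73 ≡ 1 (mod 4), so we find a root by search.
Trying successive values, 9² = 81 ≡ 8 (mod 73). The other root is 73 − 9 = 64.

9, 64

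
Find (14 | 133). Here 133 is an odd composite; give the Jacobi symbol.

Pull out 2: since 133 ≡ 5 (mod 8), (2/133) = -1.
Reciprocity: 7 ≡ 3 and 133 ≡ 1 (mod 4), so (7/133) = +(133/7).
Reduce top mod 7: now compute (0/7).
Top reduces to 0: gcd > 1, so the symbol is 0.

0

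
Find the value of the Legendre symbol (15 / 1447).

Reciprocity: 15 ≡ 3 and 1447 ≡ 3 (mod 4), so (15/1447) = −(1447/15).
Reduce top mod 15: now compute (7/15).
Reciprocity: 7 ≡ 3 and 15 ≡ 3 (mod 4), so (7/15) = −(15/7).
Reduce top mod 7: now compute (1/7).
Reached (1/7) = 1. Collecting the sign flips along the way, the symbol is +1.

1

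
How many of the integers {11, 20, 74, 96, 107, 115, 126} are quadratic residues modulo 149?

(11/149) = -1 → non-residue.
(20/149) = +1 → QR.
(74/149) = -1 → non-residue.
(96/149) = +1 → QR.
(107/149) = +1 → QR.
(115/149) = -1 → non-residue.
(126/149) = -1 → non-residue.
Total quadratic residues among the 7: 3.

3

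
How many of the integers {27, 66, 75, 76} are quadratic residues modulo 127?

(27/127) = -1 → non-residue.
(66/127) = -1 → non-residue.
(75/127) = -1 → non-residue.
(76/127) = +1 → QR.
Total quadratic residues among the 4: 1.

1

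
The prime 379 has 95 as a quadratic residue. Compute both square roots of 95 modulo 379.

Since 379 ≡ 3 (mod 4), a square root of 95 is 95^((379+1)/4) = 95^95 mod 379.
Repeated squaring: 95^2≡308, 95^4≡114, 95^8≡110, 95^16≡351, 95^32≡26, 95^64≡297 (mod 379).
95^95 = 95^(64+16+8+4+2+1) ≡ 189 (mod 379).
Check: 189² = 35721 ≡ 95 (mod 379). The two roots are 189 and 190.

189, 190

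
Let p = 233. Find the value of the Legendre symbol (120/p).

Pull out 2^3: since 233 ≡ 1 (mod 8), (2/233) = +1, so (2/233)^3 = +1.
Reciprocity: 15 ≡ 3 and 233 ≡ 1 (mod 4), so (15/233) = +(233/15).
Reduce top mod 15: now compute (8/15).
Pull out 2^3: since 15 ≡ 7 (mod 8), (2/15) = +1, so (2/15)^3 = +1.
Reached (1/15) = 1. Collecting the sign flips along the way, the symbol is +1.

1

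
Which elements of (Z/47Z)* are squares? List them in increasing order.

1, 2, 3, 4, 6, 7, 8, 9, 12, 14, 16, 17, 18, 21, 24, 25, 27, 28, 32, 34, 36, 37, 42

Square k = 1,…,23 (k and 47−k give the same square):
1²=1, 2²=4, 3²=9, 4²=16, 5²=25, 6²=36, 7²≡2, 8²≡17, 9²≡34, 10²≡6, 11²≡27, 12²≡3, 13²≡28, 14²≡8, 15²≡37, 16²≡21, 17²≡7, 18²≡42, 19²≡32, 20²≡24, 21²≡18, 22²≡14, 23²≡12 (mod 47).
So the quadratic residues mod 47 are {1, 2, 3, 4, 6, 7, 8, 9, 12, 14, 16, 17, 18, 21, 24, 25, 27, 28, 32, 34, 36, 37, 42}.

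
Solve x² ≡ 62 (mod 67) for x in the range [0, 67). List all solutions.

Since 67 ≡ 3 (mod 4), a square root of 62 is 62^((67+1)/4) = 62^17 mod 67.
Repeated squaring: 62^2≡25, 62^4≡22, 62^8≡15, 62^16≡24 (mod 67).
62^17 = 62^(16+1) ≡ 14 (mod 67).
Check: 14² = 196 ≡ 62 (mod 67). The two roots are 14 and 53.

14, 53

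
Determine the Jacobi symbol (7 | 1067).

Reciprocity: 7 ≡ 3 and 1067 ≡ 3 (mod 4), so (7/1067) = −(1067/7).
Reduce top mod 7: now compute (3/7).
Reciprocity: 3 ≡ 3 and 7 ≡ 3 (mod 4), so (3/7) = −(7/3).
Reduce top mod 3: now compute (1/3).
Reached (1/3) = 1. Collecting the sign flips along the way, the symbol is +1.

1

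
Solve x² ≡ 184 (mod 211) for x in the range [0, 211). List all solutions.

Since 211 ≡ 3 (mod 4), a square root of 184 is 184^((211+1)/4) = 184^53 mod 211.
Repeated squaring: 184^2≡96, 184^4≡143, 184^8≡193, 184^16≡113, 184^32≡109 (mod 211).
184^53 = 184^(32+16+4+1) ≡ 87 (mod 211).
Check: 87² = 7569 ≡ 184 (mod 211). The two roots are 87 and 124.

87, 124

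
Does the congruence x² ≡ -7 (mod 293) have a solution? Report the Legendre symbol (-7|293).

-1

First reduce: -7 ≡ 286 (mod 293).
Pull out 2: since 293 ≡ 5 (mod 8), (2/293) = -1.
Reciprocity: 143 ≡ 3 and 293 ≡ 1 (mod 4), so (143/293) = +(293/143).
Reduce top mod 143: now compute (7/143).
Reciprocity: 7 ≡ 3 and 143 ≡ 3 (mod 4), so (7/143) = −(143/7).
Reduce top mod 7: now compute (3/7).
Reciprocity: 3 ≡ 3 and 7 ≡ 3 (mod 4), so (3/7) = −(7/3).
Reduce top mod 3: now compute (1/3).
Reached (1/3) = 1. Collecting the sign flips along the way, the symbol is -1.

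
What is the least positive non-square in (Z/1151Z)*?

(2/1151) = +1, so 2 is a residue.
(3/1151) = +1, so 3 is a residue.
(4/1151) = +1, so 4 is a residue.
(5/1151) = +1, so 5 is a residue.
(6/1151) = +1, so 6 is a residue.
(7/1151) = +1, so 7 is a residue.
(8/1151) = +1, so 8 is a residue.
(9/1151) = +1, so 9 is a residue.
(10/1151) = +1, so 10 is a residue.
(11/1151) = +1, so 11 is a residue.
(12/1151) = +1, so 12 is a residue.
(13/1151) = −1, so 13 is the smallest positive non-residue mod 1151.

13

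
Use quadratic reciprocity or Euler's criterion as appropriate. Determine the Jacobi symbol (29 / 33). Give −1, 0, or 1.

Reciprocity: 29 ≡ 1 and 33 ≡ 1 (mod 4), so (29/33) = +(33/29).
Reduce top mod 29: now compute (4/29).
Pull out 2^2: since 29 ≡ 5 (mod 8), (2/29) = -1, so (2/29)^2 = +1.
Reached (1/29) = 1. Collecting the sign flips along the way, the symbol is +1.

1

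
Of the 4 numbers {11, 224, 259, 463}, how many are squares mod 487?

(11/487) = -1 → non-residue.
(224/487) = -1 → non-residue.
(259/487) = +1 → QR.
(463/487) = +1 → QR.
Total quadratic residues among the 4: 2.

2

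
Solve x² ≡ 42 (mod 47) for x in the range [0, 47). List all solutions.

Since 47 ≡ 3 (mod 4), a square root of 42 is 42^((47+1)/4) = 42^12 mod 47.
Repeated squaring: 42^2≡25, 42^4≡14, 42^8≡8 (mod 47).
42^12 = 42^(8+4) ≡ 18 (mod 47).
Check: 18² = 324 ≡ 42 (mod 47). The two roots are 18 and 29.

18, 29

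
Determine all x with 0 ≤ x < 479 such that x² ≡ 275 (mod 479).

189, 290

Since 479 ≡ 3 (mod 4), a square root of 275 is 275^((479+1)/4) = 275^120 mod 479.
Repeated squaring: 275^2≡422, 275^4≡375, 275^8≡278, 275^16≡165, 275^32≡401, 275^64≡336 (mod 479).
275^120 = 275^(64+32+16+8) ≡ 189 (mod 479).
Check: 189² = 35721 ≡ 275 (mod 479). The two roots are 189 and 290.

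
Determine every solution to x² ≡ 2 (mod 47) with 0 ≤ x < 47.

Since 47 ≡ 3 (mod 4), a square root of 2 is 2^((47+1)/4) = 2^12 mod 47.
Repeated squaring: 2^2≡4, 2^4≡16, 2^8≡21 (mod 47).
2^12 = 2^(8+4) ≡ 7 (mod 47).
Check: 7² = 49 ≡ 2 (mod 47). The two roots are 7 and 40.

7, 40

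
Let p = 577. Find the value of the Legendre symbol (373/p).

Reciprocity: 373 ≡ 1 and 577 ≡ 1 (mod 4), so (373/577) = +(577/373).
Reduce top mod 373: now compute (204/373).
Pull out 2^2: since 373 ≡ 5 (mod 8), (2/373) = -1, so (2/373)^2 = +1.
Reciprocity: 51 ≡ 3 and 373 ≡ 1 (mod 4), so (51/373) = +(373/51).
Reduce top mod 51: now compute (16/51).
Pull out 2^4: since 51 ≡ 3 (mod 8), (2/51) = -1, so (2/51)^4 = +1.
Reached (1/51) = 1. Collecting the sign flips along the way, the symbol is +1.

1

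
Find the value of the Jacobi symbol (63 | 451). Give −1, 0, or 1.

1

Reciprocity: 63 ≡ 3 and 451 ≡ 3 (mod 4), so (63/451) = −(451/63).
Reduce top mod 63: now compute (10/63).
Pull out 2: since 63 ≡ 7 (mod 8), (2/63) = +1.
Reciprocity: 5 ≡ 1 and 63 ≡ 3 (mod 4), so (5/63) = +(63/5).
Reduce top mod 5: now compute (3/5).
Reciprocity: 3 ≡ 3 and 5 ≡ 1 (mod 4), so (3/5) = +(5/3).
Reduce top mod 3: now compute (2/3).
Pull out 2: since 3 ≡ 3 (mod 8), (2/3) = -1.
Reached (1/3) = 1. Collecting the sign flips along the way, the symbol is +1.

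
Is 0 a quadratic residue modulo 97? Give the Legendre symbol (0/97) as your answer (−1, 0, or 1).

0

Top reduces to 0: gcd > 1, so the symbol is 0.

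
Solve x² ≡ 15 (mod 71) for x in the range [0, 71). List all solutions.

Since 71 ≡ 3 (mod 4), a square root of 15 is 15^((71+1)/4) = 15^18 mod 71.
Repeated squaring: 15^2≡12, 15^4≡2, 15^8≡4, 15^16≡16 (mod 71).
15^18 = 15^(16+2) ≡ 50 (mod 71).
Check: 50² = 2500 ≡ 15 (mod 71). The two roots are 21 and 50.

21, 50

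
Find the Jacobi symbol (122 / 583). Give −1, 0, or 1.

Pull out 2: since 583 ≡ 7 (mod 8), (2/583) = +1.
Reciprocity: 61 ≡ 1 and 583 ≡ 3 (mod 4), so (61/583) = +(583/61).
Reduce top mod 61: now compute (34/61).
Pull out 2: since 61 ≡ 5 (mod 8), (2/61) = -1.
Reciprocity: 17 ≡ 1 and 61 ≡ 1 (mod 4), so (17/61) = +(61/17).
Reduce top mod 17: now compute (10/17).
Pull out 2: since 17 ≡ 1 (mod 8), (2/17) = +1.
Reciprocity: 5 ≡ 1 and 17 ≡ 1 (mod 4), so (5/17) = +(17/5).
Reduce top mod 5: now compute (2/5).
Pull out 2: since 5 ≡ 5 (mod 8), (2/5) = -1.
Reached (1/5) = 1. Collecting the sign flips along the way, the symbol is +1.

1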